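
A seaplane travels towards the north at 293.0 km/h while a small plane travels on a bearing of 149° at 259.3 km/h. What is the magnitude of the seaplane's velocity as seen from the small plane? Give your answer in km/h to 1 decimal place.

Taking east as x and north as y: seaplane velocity = (0.000, 293.000) km/h; small plane velocity = (133.549, -222.263) km/h.
Velocity of seaplane relative to small plane = (0.000, 293.000) − (133.549, -222.263) = (-133.549, 515.263) km/h.
Magnitude = |(-133.549, 515.263)| = 532.289 km/h.

532.3 km/h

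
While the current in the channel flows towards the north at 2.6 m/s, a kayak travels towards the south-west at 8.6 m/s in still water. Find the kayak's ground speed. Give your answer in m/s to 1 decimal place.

7.0 m/s

Taking east as x and north as y: velocity relative to the water = (-6.081, -6.081) m/s; the water relative to ground = (0.000, 2.600) m/s.
Velocity relative to ground = (-6.081, -6.081) + (0.000, 2.600) = (-6.081, -3.481) m/s.
Speed = |(-6.081, -3.481)| = 7.007 m/s.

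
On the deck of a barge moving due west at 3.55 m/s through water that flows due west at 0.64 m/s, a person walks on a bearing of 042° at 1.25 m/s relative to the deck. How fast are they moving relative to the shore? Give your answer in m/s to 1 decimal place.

3.5 m/s

In east/north components (m/s): person relative to barge = (0.836, 0.929); barge relative to water = (-3.550, 0.000); water relative to ground = (-0.640, 0.000).
Sum = (-3.354, 0.929) m/s.
Speed = |(-3.354, 0.929)| = 3.480 m/s.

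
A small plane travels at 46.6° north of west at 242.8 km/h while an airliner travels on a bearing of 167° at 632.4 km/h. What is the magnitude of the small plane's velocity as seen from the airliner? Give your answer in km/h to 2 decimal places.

Taking east as x and north as y: small plane velocity = (-166.825, 176.412) km/h; airliner velocity = (142.259, -616.192) km/h.
Velocity of small plane relative to airliner = (-166.825, 176.412) − (142.259, -616.192) = (-309.084, 792.604) km/h.
Magnitude = |(-309.084, 792.604)| = 850.737 km/h.

850.74 km/h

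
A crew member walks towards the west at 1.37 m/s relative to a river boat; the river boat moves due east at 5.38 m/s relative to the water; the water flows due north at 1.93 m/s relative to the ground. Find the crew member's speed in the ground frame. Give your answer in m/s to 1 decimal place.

In east/north components (m/s): crew member relative to river boat = (-1.370, 0.000); river boat relative to water = (5.380, 0.000); water relative to ground = (0.000, 1.930).
Sum = (4.010, 1.930) m/s.
Speed = |(4.010, 1.930)| = 4.450 m/s.

4.5 m/s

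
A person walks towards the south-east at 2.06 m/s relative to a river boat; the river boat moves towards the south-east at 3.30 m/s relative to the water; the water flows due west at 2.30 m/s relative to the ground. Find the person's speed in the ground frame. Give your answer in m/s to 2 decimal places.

4.07 m/s

In east/north components (m/s): person relative to river boat = (1.457, -1.457); river boat relative to water = (2.333, -2.333); water relative to ground = (-2.300, 0.000).
Sum = (1.490, -3.790) m/s.
Speed = |(1.490, -3.790)| = 4.072 m/s.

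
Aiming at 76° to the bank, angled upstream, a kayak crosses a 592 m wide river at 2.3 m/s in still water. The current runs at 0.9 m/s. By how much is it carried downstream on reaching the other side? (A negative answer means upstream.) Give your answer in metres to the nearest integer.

Perpendicular speed = 2.232 m/s; crossing time = 592 / 2.232 = 265.271 s.
Net downstream speed = 0.344 m/s.
Drift = 0.344 × 265.271 = 91.142 m (downstream).

91 m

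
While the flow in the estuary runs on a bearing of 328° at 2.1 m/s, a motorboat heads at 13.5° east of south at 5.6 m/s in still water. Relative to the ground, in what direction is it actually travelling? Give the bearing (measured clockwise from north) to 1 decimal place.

177.0°

Taking east as x and north as y: velocity relative to the water = (1.307, -5.445) m/s; the water relative to ground = (-1.113, 1.781) m/s.
Velocity relative to ground = (1.307, -5.445) + (-1.113, 1.781) = (0.194, -3.664) m/s.
Bearing = atan2(0.19, -3.66) = 176.96° clockwise from north.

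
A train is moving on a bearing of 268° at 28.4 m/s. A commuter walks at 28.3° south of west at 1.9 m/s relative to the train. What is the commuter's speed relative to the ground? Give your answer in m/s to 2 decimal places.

30.12 m/s

Taking east as x and north as y: train velocity = (-28.383, -0.991) m/s; commuter velocity relative to train = (-1.673, -0.901) m/s.
Velocity relative to ground = (-28.383, -0.991) + (-1.673, -0.901) = (-30.056, -1.892) m/s.
Speed = |(-30.056, -1.892)| = 30.115 m/s.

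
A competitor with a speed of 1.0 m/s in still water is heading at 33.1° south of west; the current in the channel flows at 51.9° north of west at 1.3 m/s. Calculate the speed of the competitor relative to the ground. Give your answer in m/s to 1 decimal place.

Taking east as x and north as y: velocity relative to the water = (-0.838, -0.546) m/s; the water relative to ground = (-0.802, 1.023) m/s.
Velocity relative to ground = (-0.838, -0.546) + (-0.802, 1.023) = (-1.640, 0.477) m/s.
Speed = |(-1.640, 0.477)| = 1.708 m/s.

1.7 m/s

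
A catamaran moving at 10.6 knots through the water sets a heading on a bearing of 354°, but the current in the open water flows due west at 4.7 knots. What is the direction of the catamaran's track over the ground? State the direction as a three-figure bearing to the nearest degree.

Taking east as x and north as y: velocity relative to the water = (-1.108, 10.542) knots; the water relative to ground = (-4.700, 0.000) knots.
Velocity relative to ground = (-1.108, 10.542) + (-4.700, 0.000) = (-5.808, 10.542) knots.
Bearing = atan2(-5.81, 10.54) = 331.15° clockwise from north.

331°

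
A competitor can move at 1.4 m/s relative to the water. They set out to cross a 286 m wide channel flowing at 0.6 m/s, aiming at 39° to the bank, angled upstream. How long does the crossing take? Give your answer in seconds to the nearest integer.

The component of the competitor's velocity perpendicular to the bank is 1.4 × sin 39° = 0.881 m/s.
The flow acts along the bank and has no component across it.
Time = 286 / 0.881 = 324.613 s.

325 s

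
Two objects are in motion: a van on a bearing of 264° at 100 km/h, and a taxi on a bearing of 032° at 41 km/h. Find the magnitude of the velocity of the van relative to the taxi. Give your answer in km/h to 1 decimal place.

129.3 km/h

Taking east as x and north as y: van velocity = (-99.452, -10.453) km/h; taxi velocity = (21.727, 34.770) km/h.
Velocity of van relative to taxi = (-99.452, -10.453) − (21.727, 34.770) = (-121.179, -45.223) km/h.
Magnitude = |(-121.179, -45.223)| = 129.342 km/h.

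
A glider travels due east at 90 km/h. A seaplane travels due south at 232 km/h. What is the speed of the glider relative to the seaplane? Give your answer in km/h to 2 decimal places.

248.85 km/h

Taking east as x and north as y: glider velocity = (90.000, 0.000) km/h; seaplane velocity = (0.000, -232.000) km/h.
Velocity of glider relative to seaplane = (90.000, 0.000) − (0.000, -232.000) = (90.000, 232.000) km/h.
Magnitude = |(90.000, 232.000)| = 248.845 km/h.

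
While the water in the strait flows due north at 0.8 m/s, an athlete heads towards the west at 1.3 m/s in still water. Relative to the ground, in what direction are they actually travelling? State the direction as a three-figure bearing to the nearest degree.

Taking east as x and north as y: velocity relative to the water = (-1.300, 0.000) m/s; the water relative to ground = (0.000, 0.800) m/s.
Velocity relative to ground = (-1.300, 0.000) + (0.000, 0.800) = (-1.300, 0.800) m/s.
Bearing = atan2(-1.30, 0.80) = 301.61° clockwise from north.

302°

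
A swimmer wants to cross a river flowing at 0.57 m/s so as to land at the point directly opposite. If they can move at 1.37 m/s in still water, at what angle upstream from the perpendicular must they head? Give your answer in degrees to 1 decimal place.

To cancel the current, the upstream component of the swimmer's velocity must equal the flow: 1.37 sin θ = 0.57.
sin θ = 0.57 / 1.37 = 0.4161.
θ = arcsin(0.4161) = 24.586°.

24.6°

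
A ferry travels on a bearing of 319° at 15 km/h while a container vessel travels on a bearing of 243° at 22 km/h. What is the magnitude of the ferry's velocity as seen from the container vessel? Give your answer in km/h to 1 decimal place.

Taking east as x and north as y: ferry velocity = (-9.841, 11.321) km/h; container vessel velocity = (-19.602, -9.988) km/h.
Velocity of ferry relative to container vessel = (-9.841, 11.321) − (-19.602, -9.988) = (9.761, 21.308) km/h.
Magnitude = |(9.761, 21.308)| = 23.438 km/h.

23.4 km/h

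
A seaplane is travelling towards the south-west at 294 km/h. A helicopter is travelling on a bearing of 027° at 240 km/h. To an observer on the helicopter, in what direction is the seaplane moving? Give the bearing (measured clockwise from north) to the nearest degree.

Taking east as x and north as y: seaplane velocity = (-207.889, -207.889) km/h; helicopter velocity = (108.958, 213.842) km/h.
Velocity of seaplane relative to helicopter = (-207.889, -207.889) − (108.958, 213.842) = (-316.847, -421.731) km/h.
Bearing = atan2(-316.85, -421.73) = 216.92° clockwise from north.

217°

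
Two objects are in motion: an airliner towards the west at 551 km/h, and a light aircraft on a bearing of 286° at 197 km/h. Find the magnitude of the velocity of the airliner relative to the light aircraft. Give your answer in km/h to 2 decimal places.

Taking east as x and north as y: airliner velocity = (-551.000, 0.000) km/h; light aircraft velocity = (-189.369, 54.301) km/h.
Velocity of airliner relative to light aircraft = (-551.000, 0.000) − (-189.369, 54.301) = (-361.631, -54.301) km/h.
Magnitude = |(-361.631, -54.301)| = 365.685 km/h.

365.69 km/h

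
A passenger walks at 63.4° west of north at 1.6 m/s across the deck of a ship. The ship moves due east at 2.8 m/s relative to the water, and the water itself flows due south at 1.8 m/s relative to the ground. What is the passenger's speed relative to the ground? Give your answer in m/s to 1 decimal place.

1.7 m/s

In east/north components (m/s): passenger relative to ship = (-1.431, 0.716); ship relative to water = (2.800, 0.000); water relative to ground = (0.000, -1.800).
Sum = (1.369, -1.084) m/s.
Speed = |(1.369, -1.084)| = 1.746 m/s.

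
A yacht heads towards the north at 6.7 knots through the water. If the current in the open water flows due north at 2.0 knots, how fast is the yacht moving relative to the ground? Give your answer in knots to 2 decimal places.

Taking east as x and north as y: velocity relative to the water = (0.000, 6.700) knots; the water relative to ground = (0.000, 2.000) knots.
Velocity relative to ground = (0.000, 6.700) + (0.000, 2.000) = (0.000, 8.700) knots.
Speed = |(0.000, 8.700)| = 8.700 knots.

8.70 knots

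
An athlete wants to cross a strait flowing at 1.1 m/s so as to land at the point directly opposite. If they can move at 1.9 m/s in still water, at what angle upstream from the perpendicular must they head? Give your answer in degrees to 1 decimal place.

35.4°

To cancel the current, the upstream component of the athlete's velocity must equal the flow: 1.9 sin θ = 1.1.
sin θ = 1.1 / 1.9 = 0.5789.
θ = arcsin(0.5789) = 35.377°.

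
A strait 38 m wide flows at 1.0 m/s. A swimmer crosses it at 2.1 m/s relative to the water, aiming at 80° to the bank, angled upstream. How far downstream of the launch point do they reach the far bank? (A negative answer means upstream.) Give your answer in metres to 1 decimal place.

Perpendicular speed = 2.068 m/s; crossing time = 38 / 2.068 = 18.374 s.
Net downstream speed = 0.635 m/s.
Drift = 0.635 × 18.374 = 11.674 m (downstream).

11.7 m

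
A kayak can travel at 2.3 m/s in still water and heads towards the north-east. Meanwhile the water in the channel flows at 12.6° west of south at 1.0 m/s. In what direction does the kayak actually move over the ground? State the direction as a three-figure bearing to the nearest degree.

065°

Taking east as x and north as y: velocity relative to the water = (1.626, 1.626) m/s; the water relative to ground = (-0.218, -0.976) m/s.
Velocity relative to ground = (1.626, 1.626) + (-0.218, -0.976) = (1.408, 0.650) m/s.
Bearing = atan2(1.41, 0.65) = 65.21° clockwise from north.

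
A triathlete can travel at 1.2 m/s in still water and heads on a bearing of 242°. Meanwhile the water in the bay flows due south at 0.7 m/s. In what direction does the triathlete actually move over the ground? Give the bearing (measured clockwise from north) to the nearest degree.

220°

Taking east as x and north as y: velocity relative to the water = (-1.060, -0.563) m/s; the water relative to ground = (0.000, -0.700) m/s.
Velocity relative to ground = (-1.060, -0.563) + (0.000, -0.700) = (-1.060, -1.263) m/s.
Bearing = atan2(-1.06, -1.26) = 219.99° clockwise from north.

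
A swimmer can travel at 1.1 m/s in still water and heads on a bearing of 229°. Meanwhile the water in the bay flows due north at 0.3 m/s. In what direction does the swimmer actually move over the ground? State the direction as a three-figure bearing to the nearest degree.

Taking east as x and north as y: velocity relative to the water = (-0.830, -0.722) m/s; the water relative to ground = (0.000, 0.300) m/s.
Velocity relative to ground = (-0.830, -0.722) + (0.000, 0.300) = (-0.830, -0.422) m/s.
Bearing = atan2(-0.83, -0.42) = 243.07° clockwise from north.

243°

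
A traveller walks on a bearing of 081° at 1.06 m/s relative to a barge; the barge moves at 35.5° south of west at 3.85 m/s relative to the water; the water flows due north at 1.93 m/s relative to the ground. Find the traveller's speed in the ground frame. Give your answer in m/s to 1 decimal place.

2.1 m/s

In east/north components (m/s): traveller relative to barge = (1.047, 0.166); barge relative to water = (-3.134, -2.236); water relative to ground = (0.000, 1.930).
Sum = (-2.087, -0.140) m/s.
Speed = |(-2.087, -0.140)| = 2.092 m/s.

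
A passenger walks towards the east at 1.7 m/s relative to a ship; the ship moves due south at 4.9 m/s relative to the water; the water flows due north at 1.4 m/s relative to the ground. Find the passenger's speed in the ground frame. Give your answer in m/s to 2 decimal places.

In east/north components (m/s): passenger relative to ship = (1.700, 0.000); ship relative to water = (0.000, -4.900); water relative to ground = (0.000, 1.400).
Sum = (1.700, -3.500) m/s.
Speed = |(1.700, -3.500)| = 3.891 m/s.

3.89 m/s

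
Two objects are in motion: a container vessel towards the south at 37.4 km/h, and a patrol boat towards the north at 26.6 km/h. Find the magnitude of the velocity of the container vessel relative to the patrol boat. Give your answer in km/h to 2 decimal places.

64.00 km/h

Taking east as x and north as y: container vessel velocity = (0.000, -37.400) km/h; patrol boat velocity = (0.000, 26.600) km/h.
Velocity of container vessel relative to patrol boat = (0.000, -37.400) − (0.000, 26.600) = (0.000, -64.000) km/h.
Magnitude = |(0.000, -64.000)| = 64.000 km/h.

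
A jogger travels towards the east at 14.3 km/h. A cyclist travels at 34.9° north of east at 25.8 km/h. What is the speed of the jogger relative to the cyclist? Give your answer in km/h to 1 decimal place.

Taking east as x and north as y: jogger velocity = (14.300, 0.000) km/h; cyclist velocity = (21.160, 14.761) km/h.
Velocity of jogger relative to cyclist = (14.300, 0.000) − (21.160, 14.761) = (-6.860, -14.761) km/h.
Magnitude = |(-6.860, -14.761)| = 16.277 km/h.

16.3 km/h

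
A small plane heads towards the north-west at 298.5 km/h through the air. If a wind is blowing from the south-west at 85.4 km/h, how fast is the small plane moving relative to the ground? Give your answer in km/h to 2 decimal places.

310.48 km/h

Taking east as x and north as y: velocity relative to the air = (-211.071, 211.071) km/h; the air relative to ground = (60.387, 60.387) km/h.
Velocity relative to ground = (-211.071, 211.071) + (60.387, 60.387) = (-150.684, 271.458) km/h.
Speed = |(-150.684, 271.458)| = 310.476 km/h.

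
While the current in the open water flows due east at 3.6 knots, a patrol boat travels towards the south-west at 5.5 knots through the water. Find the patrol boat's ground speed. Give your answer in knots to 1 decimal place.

3.9 knots

Taking east as x and north as y: velocity relative to the water = (-3.889, -3.889) knots; the water relative to ground = (3.600, 0.000) knots.
Velocity relative to ground = (-3.889, -3.889) + (3.600, 0.000) = (-0.289, -3.889) knots.
Speed = |(-0.289, -3.889)| = 3.900 knots.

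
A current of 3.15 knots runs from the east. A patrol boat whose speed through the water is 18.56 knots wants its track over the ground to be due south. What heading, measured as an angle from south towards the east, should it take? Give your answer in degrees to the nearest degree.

The current pushes perpendicular to the desired track; the heading must have a component into the current equal to 3.15 knots: 18.56 sin θ = 3.15.
sin θ = 0.1697, so θ = 9.772°.

10°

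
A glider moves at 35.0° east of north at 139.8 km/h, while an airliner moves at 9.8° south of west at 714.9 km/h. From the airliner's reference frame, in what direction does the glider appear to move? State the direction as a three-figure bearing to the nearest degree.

073°

Taking east as x and north as y: glider velocity = (80.186, 114.517) km/h; airliner velocity = (-704.468, -121.683) km/h.
Velocity of glider relative to airliner = (80.186, 114.517) − (-704.468, -121.683) = (784.654, 236.200) km/h.
Bearing = atan2(784.65, 236.20) = 73.25° clockwise from north.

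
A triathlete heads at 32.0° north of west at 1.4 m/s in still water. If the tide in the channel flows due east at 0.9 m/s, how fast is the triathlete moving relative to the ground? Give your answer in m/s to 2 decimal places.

0.80 m/s

Taking east as x and north as y: velocity relative to the water = (-1.187, 0.742) m/s; the water relative to ground = (0.900, 0.000) m/s.
Velocity relative to ground = (-1.187, 0.742) + (0.900, 0.000) = (-0.287, 0.742) m/s.
Speed = |(-0.287, 0.742)| = 0.796 m/s.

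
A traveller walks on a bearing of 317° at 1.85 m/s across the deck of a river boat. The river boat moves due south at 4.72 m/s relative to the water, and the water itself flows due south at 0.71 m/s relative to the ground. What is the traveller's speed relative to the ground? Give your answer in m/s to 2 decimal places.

In east/north components (m/s): traveller relative to river boat = (-1.262, 1.353); river boat relative to water = (0.000, -4.720); water relative to ground = (0.000, -0.710).
Sum = (-1.262, -4.077) m/s.
Speed = |(-1.262, -4.077)| = 4.268 m/s.

4.27 m/s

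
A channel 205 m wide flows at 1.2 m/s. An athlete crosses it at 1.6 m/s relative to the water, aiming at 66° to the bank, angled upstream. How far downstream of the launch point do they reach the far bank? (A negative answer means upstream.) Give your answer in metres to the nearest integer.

77 m

Perpendicular speed = 1.462 m/s; crossing time = 205 / 1.462 = 140.250 s.
Net downstream speed = 0.549 m/s.
Drift = 0.549 × 140.250 = 77.028 m (downstream).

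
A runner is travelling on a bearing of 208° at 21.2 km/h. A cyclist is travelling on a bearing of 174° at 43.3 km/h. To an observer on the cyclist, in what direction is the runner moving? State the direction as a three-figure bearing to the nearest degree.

Taking east as x and north as y: runner velocity = (-9.953, -18.718) km/h; cyclist velocity = (4.526, -43.063) km/h.
Velocity of runner relative to cyclist = (-9.953, -18.718) − (4.526, -43.063) = (-14.479, 24.344) km/h.
Bearing = atan2(-14.48, 24.34) = 329.26° clockwise from north.

329°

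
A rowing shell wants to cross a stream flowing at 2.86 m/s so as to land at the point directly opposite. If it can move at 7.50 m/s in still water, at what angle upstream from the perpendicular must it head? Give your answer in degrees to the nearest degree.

22°

To cancel the current, the upstream component of the rowing shell's velocity must equal the flow: 7.50 sin θ = 2.86.
sin θ = 2.86 / 7.50 = 0.3813.
θ = arcsin(0.3813) = 22.416°.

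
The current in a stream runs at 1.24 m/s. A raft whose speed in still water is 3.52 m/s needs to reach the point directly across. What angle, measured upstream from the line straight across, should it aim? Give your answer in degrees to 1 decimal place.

To cancel the current, the upstream component of the raft's velocity must equal the flow: 3.52 sin θ = 1.24.
sin θ = 1.24 / 3.52 = 0.3523.
θ = arcsin(0.3523) = 20.626°.

20.6°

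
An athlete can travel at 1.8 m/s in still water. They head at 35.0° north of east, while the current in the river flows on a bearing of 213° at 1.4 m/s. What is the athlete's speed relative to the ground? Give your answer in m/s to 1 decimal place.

Taking east as x and north as y: velocity relative to the water = (1.474, 1.032) m/s; the water relative to ground = (-0.762, -1.174) m/s.
Velocity relative to ground = (1.474, 1.032) + (-0.762, -1.174) = (0.712, -0.142) m/s.
Speed = |(0.712, -0.142)| = 0.726 m/s.

0.7 m/s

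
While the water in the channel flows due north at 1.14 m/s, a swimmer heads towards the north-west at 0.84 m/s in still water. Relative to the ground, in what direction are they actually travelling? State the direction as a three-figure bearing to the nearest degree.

341°

Taking east as x and north as y: velocity relative to the water = (-0.594, 0.594) m/s; the water relative to ground = (0.000, 1.140) m/s.
Velocity relative to ground = (-0.594, 0.594) + (0.000, 1.140) = (-0.594, 1.734) m/s.
Bearing = atan2(-0.59, 1.73) = 341.09° clockwise from north.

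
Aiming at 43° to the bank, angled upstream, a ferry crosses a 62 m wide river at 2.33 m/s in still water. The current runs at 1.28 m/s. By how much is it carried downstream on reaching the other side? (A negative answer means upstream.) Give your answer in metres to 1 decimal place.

Perpendicular speed = 1.589 m/s; crossing time = 62 / 1.589 = 39.017 s.
Net downstream speed = -0.424 m/s.
Drift = -0.424 × 39.017 = -16.545 m (upstream).

-16.5 m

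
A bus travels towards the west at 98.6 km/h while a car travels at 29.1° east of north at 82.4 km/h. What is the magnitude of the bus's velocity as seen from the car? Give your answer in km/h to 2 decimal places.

Taking east as x and north as y: bus velocity = (-98.600, 0.000) km/h; car velocity = (40.074, 71.999) km/h.
Velocity of bus relative to car = (-98.600, 0.000) − (40.074, 71.999) = (-138.674, -71.999) km/h.
Magnitude = |(-138.674, -71.999)| = 156.251 km/h.

156.25 km/h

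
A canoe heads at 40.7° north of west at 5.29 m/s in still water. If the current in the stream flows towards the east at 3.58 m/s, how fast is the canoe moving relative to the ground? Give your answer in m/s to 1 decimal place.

Taking east as x and north as y: velocity relative to the water = (-4.011, 3.450) m/s; the water relative to ground = (3.580, 0.000) m/s.
Velocity relative to ground = (-4.011, 3.450) + (3.580, 0.000) = (-0.431, 3.450) m/s.
Speed = |(-0.431, 3.450)| = 3.476 m/s.

3.5 m/s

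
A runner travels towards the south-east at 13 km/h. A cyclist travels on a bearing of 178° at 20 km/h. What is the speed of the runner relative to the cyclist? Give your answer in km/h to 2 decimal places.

13.74 km/h

Taking east as x and north as y: runner velocity = (9.192, -9.192) km/h; cyclist velocity = (0.698, -19.988) km/h.
Velocity of runner relative to cyclist = (9.192, -9.192) − (0.698, -19.988) = (8.494, 10.795) km/h.
Magnitude = |(8.494, 10.795)| = 13.737 km/h.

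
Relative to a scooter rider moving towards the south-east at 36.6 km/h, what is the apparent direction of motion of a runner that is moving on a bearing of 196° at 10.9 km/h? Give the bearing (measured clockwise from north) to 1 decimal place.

298.1°

Taking east as x and north as y: runner velocity = (-3.004, -10.478) km/h; scooter rider velocity = (25.880, -25.880) km/h.
Velocity of runner relative to scooter rider = (-3.004, -10.478) − (25.880, -25.880) = (-28.885, 15.402) km/h.
Bearing = atan2(-28.88, 15.40) = 298.07° clockwise from north.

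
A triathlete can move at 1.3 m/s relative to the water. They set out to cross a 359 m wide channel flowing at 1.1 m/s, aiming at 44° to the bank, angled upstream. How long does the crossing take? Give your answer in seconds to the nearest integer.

398 s

The component of the triathlete's velocity perpendicular to the bank is 1.3 × sin 44° = 0.903 m/s.
The flow acts along the bank and has no component across it.
Time = 359 / 0.903 = 397.539 s.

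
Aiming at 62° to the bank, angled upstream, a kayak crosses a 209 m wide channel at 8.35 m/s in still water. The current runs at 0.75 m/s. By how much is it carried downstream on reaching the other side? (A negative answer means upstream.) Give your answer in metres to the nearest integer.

-90 m

Perpendicular speed = 7.373 m/s; crossing time = 209 / 7.373 = 28.348 s.
Net downstream speed = -3.170 m/s.
Drift = -3.170 × 28.348 = -89.866 m (upstream).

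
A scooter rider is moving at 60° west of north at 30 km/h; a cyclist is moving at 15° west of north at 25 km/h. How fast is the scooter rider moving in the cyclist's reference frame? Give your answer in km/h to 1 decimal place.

Taking east as x and north as y: scooter rider velocity = (-25.981, 15.000) km/h; cyclist velocity = (-6.470, 24.148) km/h.
Velocity of scooter rider relative to cyclist = (-25.981, 15.000) − (-6.470, 24.148) = (-19.510, -9.148) km/h.
Magnitude = |(-19.510, -9.148)| = 21.549 km/h.

21.5 km/h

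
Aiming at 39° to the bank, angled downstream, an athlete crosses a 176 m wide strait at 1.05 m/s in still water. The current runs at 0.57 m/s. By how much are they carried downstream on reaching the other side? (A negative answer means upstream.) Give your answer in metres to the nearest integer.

Perpendicular speed = 0.661 m/s; crossing time = 176 / 0.661 = 266.349 s.
Net downstream speed = 1.386 m/s.
Drift = 1.386 × 266.349 = 369.161 m (downstream).

369 m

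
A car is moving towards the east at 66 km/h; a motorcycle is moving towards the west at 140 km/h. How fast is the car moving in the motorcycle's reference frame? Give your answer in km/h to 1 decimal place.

206.0 km/h

Taking east as x and north as y: car velocity = (66.000, 0.000) km/h; motorcycle velocity = (-140.000, 0.000) km/h.
Velocity of car relative to motorcycle = (66.000, 0.000) − (-140.000, 0.000) = (206.000, 0.000) km/h.
Magnitude = |(206.000, 0.000)| = 206.000 km/h.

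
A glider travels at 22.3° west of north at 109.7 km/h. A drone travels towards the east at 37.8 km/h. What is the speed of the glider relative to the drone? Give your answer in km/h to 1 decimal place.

128.9 km/h

Taking east as x and north as y: glider velocity = (-41.626, 101.496) km/h; drone velocity = (37.800, 0.000) km/h.
Velocity of glider relative to drone = (-41.626, 101.496) − (37.800, 0.000) = (-79.426, 101.496) km/h.
Magnitude = |(-79.426, 101.496)| = 128.879 km/h.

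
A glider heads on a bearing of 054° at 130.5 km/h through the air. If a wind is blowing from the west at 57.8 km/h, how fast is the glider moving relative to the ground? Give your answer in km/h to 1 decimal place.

Taking east as x and north as y: velocity relative to the air = (105.577, 76.706) km/h; the air relative to ground = (57.800, 0.000) km/h.
Velocity relative to ground = (105.577, 76.706) + (57.800, 0.000) = (163.377, 76.706) km/h.
Speed = |(163.377, 76.706)| = 180.488 km/h.

180.5 km/h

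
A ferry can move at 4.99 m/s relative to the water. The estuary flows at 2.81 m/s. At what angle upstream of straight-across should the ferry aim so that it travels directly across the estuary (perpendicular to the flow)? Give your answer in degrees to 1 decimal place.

To cancel the current, the upstream component of the ferry's velocity must equal the flow: 4.99 sin θ = 2.81.
sin θ = 2.81 / 4.99 = 0.5631.
θ = arcsin(0.5631) = 34.272°.

34.3°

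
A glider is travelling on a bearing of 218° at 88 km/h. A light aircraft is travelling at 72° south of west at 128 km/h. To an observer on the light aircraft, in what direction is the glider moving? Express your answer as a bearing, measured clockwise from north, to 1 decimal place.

Taking east as x and north as y: glider velocity = (-54.178, -69.345) km/h; light aircraft velocity = (-39.554, -121.735) km/h.
Velocity of glider relative to light aircraft = (-54.178, -69.345) − (-39.554, -121.735) = (-14.624, 52.390) km/h.
Bearing = atan2(-14.62, 52.39) = 344.40° clockwise from north.

344.4°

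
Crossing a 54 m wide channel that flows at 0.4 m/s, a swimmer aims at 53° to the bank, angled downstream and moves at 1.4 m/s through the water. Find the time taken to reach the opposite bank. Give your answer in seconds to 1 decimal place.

48.3 s

The component of the swimmer's velocity perpendicular to the bank is 1.4 × sin 53° = 1.118 m/s.
The current is parallel to the bank, so it does not affect the crossing time.
Time = 54 / 1.118 = 48.297 s.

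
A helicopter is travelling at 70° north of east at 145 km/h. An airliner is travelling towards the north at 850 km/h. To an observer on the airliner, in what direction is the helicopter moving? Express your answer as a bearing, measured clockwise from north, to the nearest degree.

176°

Taking east as x and north as y: helicopter velocity = (49.593, 136.255) km/h; airliner velocity = (0.000, 850.000) km/h.
Velocity of helicopter relative to airliner = (49.593, 136.255) − (0.000, 850.000) = (49.593, -713.745) km/h.
Bearing = atan2(49.59, -713.74) = 176.03° clockwise from north.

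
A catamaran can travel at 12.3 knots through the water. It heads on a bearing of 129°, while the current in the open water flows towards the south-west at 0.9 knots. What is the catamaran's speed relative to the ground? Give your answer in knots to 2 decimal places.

12.24 knots

Taking east as x and north as y: velocity relative to the water = (9.559, -7.741) knots; the water relative to ground = (-0.636, -0.636) knots.
Velocity relative to ground = (9.559, -7.741) + (-0.636, -0.636) = (8.922, -8.377) knots.
Speed = |(8.922, -8.377)| = 12.239 knots.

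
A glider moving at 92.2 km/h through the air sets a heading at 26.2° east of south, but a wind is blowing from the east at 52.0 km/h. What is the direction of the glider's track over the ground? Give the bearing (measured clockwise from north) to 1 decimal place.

187.8°

Taking east as x and north as y: velocity relative to the air = (40.707, -82.727) km/h; the air relative to ground = (-52.000, 0.000) km/h.
Velocity relative to ground = (40.707, -82.727) + (-52.000, 0.000) = (-11.293, -82.727) km/h.
Bearing = atan2(-11.29, -82.73) = 187.77° clockwise from north.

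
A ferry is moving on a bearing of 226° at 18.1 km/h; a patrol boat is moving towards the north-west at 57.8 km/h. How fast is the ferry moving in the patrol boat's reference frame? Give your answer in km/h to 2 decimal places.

Taking east as x and north as y: ferry velocity = (-13.020, -12.573) km/h; patrol boat velocity = (-40.871, 40.871) km/h.
Velocity of ferry relative to patrol boat = (-13.020, -12.573) − (-40.871, 40.871) = (27.851, -53.444) km/h.
Magnitude = |(27.851, -53.444)| = 60.266 km/h.

60.27 km/h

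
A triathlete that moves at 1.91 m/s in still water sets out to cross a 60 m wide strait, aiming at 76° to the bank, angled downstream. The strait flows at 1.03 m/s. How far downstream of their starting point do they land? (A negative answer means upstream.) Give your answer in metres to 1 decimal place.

48.3 m

Perpendicular speed = 1.853 m/s; crossing time = 60 / 1.853 = 32.375 s.
Net downstream speed = 1.492 m/s.
Drift = 1.492 × 32.375 = 48.306 m (downstream).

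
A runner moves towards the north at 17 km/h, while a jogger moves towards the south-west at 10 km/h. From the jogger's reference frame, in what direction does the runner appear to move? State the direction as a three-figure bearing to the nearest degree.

Taking east as x and north as y: runner velocity = (0.000, 17.000) km/h; jogger velocity = (-7.071, -7.071) km/h.
Velocity of runner relative to jogger = (0.000, 17.000) − (-7.071, -7.071) = (7.071, 24.071) km/h.
Bearing = atan2(7.07, 24.07) = 16.37° clockwise from north.

016°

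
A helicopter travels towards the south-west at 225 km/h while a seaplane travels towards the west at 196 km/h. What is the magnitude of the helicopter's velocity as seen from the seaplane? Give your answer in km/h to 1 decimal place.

Taking east as x and north as y: helicopter velocity = (-159.099, -159.099) km/h; seaplane velocity = (-196.000, 0.000) km/h.
Velocity of helicopter relative to seaplane = (-159.099, -159.099) − (-196.000, 0.000) = (36.901, -159.099) km/h.
Magnitude = |(36.901, -159.099)| = 163.322 km/h.

163.3 km/h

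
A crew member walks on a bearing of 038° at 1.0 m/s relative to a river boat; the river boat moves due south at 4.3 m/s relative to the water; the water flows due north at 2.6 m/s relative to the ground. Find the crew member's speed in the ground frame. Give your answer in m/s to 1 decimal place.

In east/north components (m/s): crew member relative to river boat = (0.616, 0.788); river boat relative to water = (0.000, -4.300); water relative to ground = (0.000, 2.600).
Sum = (0.616, -0.912) m/s.
Speed = |(0.616, -0.912)| = 1.100 m/s.

1.1 m/s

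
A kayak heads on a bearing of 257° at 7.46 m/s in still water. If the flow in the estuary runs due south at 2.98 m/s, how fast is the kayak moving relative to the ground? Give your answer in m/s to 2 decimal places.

8.63 m/s

Taking east as x and north as y: velocity relative to the water = (-7.269, -1.678) m/s; the water relative to ground = (0.000, -2.980) m/s.
Velocity relative to ground = (-7.269, -1.678) + (0.000, -2.980) = (-7.269, -4.658) m/s.
Speed = |(-7.269, -4.658)| = 8.633 m/s.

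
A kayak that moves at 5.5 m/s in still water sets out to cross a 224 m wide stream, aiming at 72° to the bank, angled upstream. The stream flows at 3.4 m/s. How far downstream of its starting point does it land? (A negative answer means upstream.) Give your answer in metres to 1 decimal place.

Perpendicular speed = 5.231 m/s; crossing time = 224 / 5.231 = 42.823 s.
Net downstream speed = 1.700 m/s.
Drift = 1.700 × 42.823 = 72.817 m (downstream).

72.8 m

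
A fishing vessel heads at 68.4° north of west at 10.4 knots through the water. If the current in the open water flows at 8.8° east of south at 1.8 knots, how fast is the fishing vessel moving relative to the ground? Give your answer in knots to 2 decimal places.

Taking east as x and north as y: velocity relative to the water = (-3.828, 9.670) knots; the water relative to ground = (0.275, -1.779) knots.
Velocity relative to ground = (-3.828, 9.670) + (0.275, -1.779) = (-3.553, 7.891) knots.
Speed = |(-3.553, 7.891)| = 8.654 knots.

8.65 knots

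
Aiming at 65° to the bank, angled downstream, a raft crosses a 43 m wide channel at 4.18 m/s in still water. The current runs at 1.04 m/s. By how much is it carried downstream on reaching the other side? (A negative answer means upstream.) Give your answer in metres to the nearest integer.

32 m

Perpendicular speed = 3.788 m/s; crossing time = 43 / 3.788 = 11.351 s.
Net downstream speed = 2.807 m/s.
Drift = 2.807 × 11.351 = 31.856 m (downstream).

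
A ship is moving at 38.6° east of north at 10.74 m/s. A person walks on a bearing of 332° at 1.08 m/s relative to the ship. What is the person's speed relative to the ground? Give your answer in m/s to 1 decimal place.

11.2 m/s

Taking east as x and north as y: ship velocity = (6.700, 8.394) m/s; person velocity relative to ship = (-0.507, 0.954) m/s.
Velocity relative to ground = (6.700, 8.394) + (-0.507, 0.954) = (6.193, 9.347) m/s.
Speed = |(6.193, 9.347)| = 11.213 m/s.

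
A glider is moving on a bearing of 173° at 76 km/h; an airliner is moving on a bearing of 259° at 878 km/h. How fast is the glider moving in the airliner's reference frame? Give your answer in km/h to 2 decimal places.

875.99 km/h

Taking east as x and north as y: glider velocity = (9.262, -75.434) km/h; airliner velocity = (-861.869, -167.530) km/h.
Velocity of glider relative to airliner = (9.262, -75.434) − (-861.869, -167.530) = (871.131, 92.097) km/h.
Magnitude = |(871.131, 92.097)| = 875.985 km/h.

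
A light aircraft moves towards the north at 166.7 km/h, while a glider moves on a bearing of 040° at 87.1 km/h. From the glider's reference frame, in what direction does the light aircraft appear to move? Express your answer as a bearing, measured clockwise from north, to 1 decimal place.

330.8°

Taking east as x and north as y: light aircraft velocity = (0.000, 166.700) km/h; glider velocity = (55.987, 66.722) km/h.
Velocity of light aircraft relative to glider = (0.000, 166.700) − (55.987, 66.722) = (-55.987, 99.978) km/h.
Bearing = atan2(-55.99, 99.98) = 330.75° clockwise from north.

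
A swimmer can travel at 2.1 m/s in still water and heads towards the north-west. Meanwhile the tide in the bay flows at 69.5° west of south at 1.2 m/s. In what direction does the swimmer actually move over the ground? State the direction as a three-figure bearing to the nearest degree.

292°

Taking east as x and north as y: velocity relative to the water = (-1.485, 1.485) m/s; the water relative to ground = (-1.124, -0.420) m/s.
Velocity relative to ground = (-1.485, 1.485) + (-1.124, -0.420) = (-2.609, 1.065) m/s.
Bearing = atan2(-2.61, 1.06) = 292.20° clockwise from north.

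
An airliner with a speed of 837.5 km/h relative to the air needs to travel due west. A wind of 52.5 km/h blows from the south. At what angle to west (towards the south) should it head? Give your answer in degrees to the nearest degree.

4°

The wind pushes perpendicular to the desired track; the heading must have a component into the wind equal to 52.5 km/h: 837.5 sin θ = 52.5.
sin θ = 0.0627, so θ = 3.594°.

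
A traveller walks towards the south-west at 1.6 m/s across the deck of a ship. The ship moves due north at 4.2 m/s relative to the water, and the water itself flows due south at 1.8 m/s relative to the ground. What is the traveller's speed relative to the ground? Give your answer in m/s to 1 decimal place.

In east/north components (m/s): traveller relative to ship = (-1.131, -1.131); ship relative to water = (0.000, 4.200); water relative to ground = (0.000, -1.800).
Sum = (-1.131, 1.269) m/s.
Speed = |(-1.131, 1.269)| = 1.700 m/s.

1.7 m/s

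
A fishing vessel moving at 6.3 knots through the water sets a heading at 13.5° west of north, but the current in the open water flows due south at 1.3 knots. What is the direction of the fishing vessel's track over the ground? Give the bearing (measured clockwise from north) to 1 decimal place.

343.1°

Taking east as x and north as y: velocity relative to the water = (-1.471, 6.126) knots; the water relative to ground = (0.000, -1.300) knots.
Velocity relative to ground = (-1.471, 6.126) + (0.000, -1.300) = (-1.471, 4.826) knots.
Bearing = atan2(-1.47, 4.83) = 343.05° clockwise from north.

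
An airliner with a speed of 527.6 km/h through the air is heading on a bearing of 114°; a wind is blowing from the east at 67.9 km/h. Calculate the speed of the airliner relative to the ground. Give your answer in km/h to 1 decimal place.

Taking east as x and north as y: velocity relative to the air = (481.987, -214.594) km/h; the air relative to ground = (-67.900, 0.000) km/h.
Velocity relative to ground = (481.987, -214.594) + (-67.900, 0.000) = (414.087, -214.594) km/h.
Speed = |(414.087, -214.594)| = 466.389 km/h.

466.4 km/h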